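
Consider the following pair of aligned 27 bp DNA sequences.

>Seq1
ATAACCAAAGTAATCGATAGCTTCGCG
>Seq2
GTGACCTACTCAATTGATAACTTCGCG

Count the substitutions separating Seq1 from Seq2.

8

Mismatches occur at site 1 (A/G), site 3 (A/G), site 7 (A/T), site 9 (A/C), site 10 (G/T), site 11 (T/C), site 15 (C/T), site 20 (G/A).
That gives 8 mismatches out of 27 aligned sites, so the Hamming distance is 8.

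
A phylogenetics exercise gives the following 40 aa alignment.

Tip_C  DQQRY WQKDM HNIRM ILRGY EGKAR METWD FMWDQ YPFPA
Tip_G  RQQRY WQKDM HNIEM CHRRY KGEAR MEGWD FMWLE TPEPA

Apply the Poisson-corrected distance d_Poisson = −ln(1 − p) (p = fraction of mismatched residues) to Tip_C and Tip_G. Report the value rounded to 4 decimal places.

0.3567

Differing sites — 1:D/R; 14:R/E; 16:I/C; 17:L/H; 19:G/R; 21:E/K; 23:K/E; 28:T/G; 34:D/L; 35:Q/E; 36:Y/T; 38:F/E.
p = 12/40 = 0.300000.
d = −ln(1 − 0.300000) = −ln(0.700000) = 0.3567.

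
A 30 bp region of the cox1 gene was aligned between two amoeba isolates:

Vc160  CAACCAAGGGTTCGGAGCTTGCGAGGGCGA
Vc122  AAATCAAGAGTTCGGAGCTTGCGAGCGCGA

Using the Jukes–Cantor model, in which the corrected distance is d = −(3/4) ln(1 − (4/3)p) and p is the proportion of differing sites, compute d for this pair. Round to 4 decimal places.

The sequences differ at positions 1 (C/A), 4 (C/T), 9 (G/A), 26 (G/C).
p = 4/30 = 0.133333.
d = −0.75 · ln(1 − (4/3)·0.133333) = −0.75 · ln(0.822223) = −0.75 · (-0.195744) = 0.1468.

0.1468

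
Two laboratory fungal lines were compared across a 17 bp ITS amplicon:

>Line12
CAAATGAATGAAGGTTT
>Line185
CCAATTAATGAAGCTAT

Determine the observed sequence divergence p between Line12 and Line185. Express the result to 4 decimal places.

0.2353

The sequences differ at positions 2 (A/C), 6 (G/T), 14 (G/C), 16 (T/A).
There are 4 differences over 17 sites, so p = 4/17 = 0.2353.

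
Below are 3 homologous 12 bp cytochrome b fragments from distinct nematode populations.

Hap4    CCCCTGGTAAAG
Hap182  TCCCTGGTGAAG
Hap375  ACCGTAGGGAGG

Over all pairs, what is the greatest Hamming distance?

Pairwise Hamming distances:
  Hap4 vs Hap182: 2
  Hap4 vs Hap375: 6
  Hap182 vs Hap375: 5
The largest is 6, between Hap4 and Hap375.

6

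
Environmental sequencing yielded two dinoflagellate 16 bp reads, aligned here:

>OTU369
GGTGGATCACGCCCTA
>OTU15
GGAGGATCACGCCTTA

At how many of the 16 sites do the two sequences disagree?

The sequences differ at positions 3 (T/A), 14 (C/T).
That gives 2 mismatches out of 16 aligned sites, so the Hamming distance is 2.

2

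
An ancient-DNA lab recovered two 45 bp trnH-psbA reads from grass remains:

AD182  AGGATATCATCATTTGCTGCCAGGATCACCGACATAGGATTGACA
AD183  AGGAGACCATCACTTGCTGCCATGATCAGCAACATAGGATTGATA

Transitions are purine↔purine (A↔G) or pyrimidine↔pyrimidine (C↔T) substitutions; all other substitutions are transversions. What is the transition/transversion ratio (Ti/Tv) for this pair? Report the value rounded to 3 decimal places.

The sequences differ at positions 5 (T/G, transversion), 7 (T/C, transition), 13 (T/C, transition), 23 (G/T, transversion), 29 (C/G, transversion), 31 (G/A, transition), 44 (C/T, transition).
Of the 7 differences, 4 transitions and 3 transversions, so Ti/Tv = 4/3 = 1.333.

1.333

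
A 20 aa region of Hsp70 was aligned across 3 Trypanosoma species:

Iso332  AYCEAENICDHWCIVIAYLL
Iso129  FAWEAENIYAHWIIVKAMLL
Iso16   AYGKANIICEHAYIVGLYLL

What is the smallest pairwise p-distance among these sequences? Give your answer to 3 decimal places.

Pairwise Hamming distances:
  Iso332 vs Iso129: 8
  Iso332 vs Iso16: 9
  Iso129 vs Iso16: 13
The smallest is 8 mismatches, between Iso332 and Iso129; p = 8/20 = 0.400.

0.400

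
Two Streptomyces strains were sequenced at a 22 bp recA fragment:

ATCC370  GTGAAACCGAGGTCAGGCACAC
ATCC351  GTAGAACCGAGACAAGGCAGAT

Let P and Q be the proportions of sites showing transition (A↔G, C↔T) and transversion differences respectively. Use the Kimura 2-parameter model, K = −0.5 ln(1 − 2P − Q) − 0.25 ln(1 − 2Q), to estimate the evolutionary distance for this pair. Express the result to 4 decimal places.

0.4444

Mismatches occur at site 3 (G→A, transition), site 4 (A→G, transition), site 12 (G→A, transition), site 13 (T→C, transition), site 14 (C→A, transversion), site 20 (C→G, transversion), site 22 (C→T, transition).
Of the 7 differences, 5 transitions and 2 transversions over 22 sites: P = 5/22 = 0.227273, Q = 2/22 = 0.090909.
d = −0.5·ln(0.454545) − 0.25·ln(0.818182) = −0.5·(-0.788458) − 0.25·(-0.200670) = 0.4444.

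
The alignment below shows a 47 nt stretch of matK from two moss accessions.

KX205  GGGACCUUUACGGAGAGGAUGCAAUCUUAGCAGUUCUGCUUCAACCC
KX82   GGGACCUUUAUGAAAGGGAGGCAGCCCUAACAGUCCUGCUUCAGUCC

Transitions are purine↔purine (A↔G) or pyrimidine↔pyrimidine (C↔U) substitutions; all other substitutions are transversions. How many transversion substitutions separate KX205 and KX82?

The sequences differ at positions 11 (C/U, transition), 13 (G/A, transition), 15 (G/A, transition), 16 (A/G, transition), 20 (U/G, transversion), 24 (A/G, transition), 25 (U/C, transition), 27 (U/C, transition), 30 (G/A, transition), 35 (U/C, transition), 44 (A/G, transition), 45 (C/U, transition).
Of the 12 differences, 11 transitions and 1 transversion, so the answer is 1.

1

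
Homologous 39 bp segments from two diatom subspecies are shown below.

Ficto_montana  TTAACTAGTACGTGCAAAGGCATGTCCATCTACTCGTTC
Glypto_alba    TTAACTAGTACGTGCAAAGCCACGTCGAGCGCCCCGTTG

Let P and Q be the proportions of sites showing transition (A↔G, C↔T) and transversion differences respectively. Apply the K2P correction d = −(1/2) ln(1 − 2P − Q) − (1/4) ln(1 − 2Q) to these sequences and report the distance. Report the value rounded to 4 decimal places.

0.2401

The sequences differ at positions 20 (G/C, transversion), 23 (T/C, transition), 27 (C/G, transversion), 29 (T/G, transversion), 31 (T/G, transversion), 32 (A/C, transversion), 34 (T/C, transition), 39 (C/G, transversion).
Of the 8 differences, 2 transitions and 6 transversions over 39 sites: P = 2/39 = 0.051282, Q = 6/39 = 0.153846.
d = −0.5·ln(0.743590) − 0.25·ln(0.692308) = −0.5·(-0.296265) − 0.25·(-0.367724) = 0.2401.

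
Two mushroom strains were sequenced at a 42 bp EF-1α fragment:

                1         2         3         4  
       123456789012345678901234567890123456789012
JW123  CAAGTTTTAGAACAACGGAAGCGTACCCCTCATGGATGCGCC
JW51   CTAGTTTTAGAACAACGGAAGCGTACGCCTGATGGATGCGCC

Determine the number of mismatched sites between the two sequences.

Mismatches occur at site 2 (A↔T), site 27 (C↔G), site 31 (C↔G).
That gives 3 mismatches out of 42 aligned sites, so the Hamming distance is 3.

3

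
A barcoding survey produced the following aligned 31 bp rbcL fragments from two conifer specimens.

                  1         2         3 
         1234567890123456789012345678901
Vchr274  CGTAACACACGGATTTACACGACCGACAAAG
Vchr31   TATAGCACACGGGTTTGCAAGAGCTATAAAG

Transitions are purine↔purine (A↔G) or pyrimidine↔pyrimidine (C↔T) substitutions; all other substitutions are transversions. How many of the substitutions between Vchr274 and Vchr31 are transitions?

Differing sites — 1:C/T (Ti); 2:G/A (Ti); 5:A/G (Ti); 13:A/G (Ti); 17:A/G (Ti); 20:C/A (Tv); 23:C/G (Tv); 25:G/T (Tv); 27:C/T (Ti).
Of the 9 differences, 6 transitions and 3 transversions, so the answer is 6.

6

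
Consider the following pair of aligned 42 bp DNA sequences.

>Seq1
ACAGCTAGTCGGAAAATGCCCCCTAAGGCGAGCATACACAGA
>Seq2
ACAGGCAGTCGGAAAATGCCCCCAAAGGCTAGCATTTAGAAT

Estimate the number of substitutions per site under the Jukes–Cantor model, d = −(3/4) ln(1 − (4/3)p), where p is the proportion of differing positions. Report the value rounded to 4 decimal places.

The sequences differ at positions 5 (C/G), 6 (T/C), 24 (T/A), 30 (G/T), 36 (A/T), 37 (C/T), 39 (C/G), 41 (G/A), 42 (A/T).
p = 9/42 = 0.214286.
d = −0.75 · ln(1 − (4/3)·0.214286) = −0.75 · ln(0.714285) = −0.75 · (-0.336473) = 0.2524.

0.2524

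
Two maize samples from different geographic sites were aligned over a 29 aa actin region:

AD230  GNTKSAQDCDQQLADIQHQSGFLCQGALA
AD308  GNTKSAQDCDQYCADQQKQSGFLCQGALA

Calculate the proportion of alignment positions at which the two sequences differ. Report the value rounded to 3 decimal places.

0.138

The sequences differ at positions 12 (Q/Y), 13 (L/C), 16 (I/Q), 18 (H/K).
There are 4 differences over 29 sites, so p = 4/29 = 0.138.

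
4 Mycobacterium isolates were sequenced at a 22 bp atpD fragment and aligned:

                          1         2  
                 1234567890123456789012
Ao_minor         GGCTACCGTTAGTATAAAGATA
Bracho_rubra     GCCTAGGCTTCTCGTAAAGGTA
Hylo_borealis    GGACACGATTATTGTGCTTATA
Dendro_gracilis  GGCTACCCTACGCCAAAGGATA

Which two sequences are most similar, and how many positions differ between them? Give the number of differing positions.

7

Pairwise Hamming distances:
  Ao_minor vs Bracho_rubra: 9
  Ao_minor vs Hylo_borealis: 10
  Ao_minor vs Dendro_gracilis: 7
  Bracho_rubra vs Hylo_borealis: 12
  Bracho_rubra vs Dendro_gracilis: 9
  Hylo_borealis vs Dendro_gracilis: 14
The smallest is 7, between Ao_minor and Dendro_gracilis.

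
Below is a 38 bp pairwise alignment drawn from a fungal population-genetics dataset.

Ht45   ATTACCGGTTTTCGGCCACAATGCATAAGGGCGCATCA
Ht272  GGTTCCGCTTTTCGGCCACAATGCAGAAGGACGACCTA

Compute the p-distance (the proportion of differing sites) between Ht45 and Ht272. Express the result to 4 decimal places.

The sequences differ at positions 1 (A/G), 2 (T/G), 4 (A/T), 8 (G/C), 26 (T/G), 31 (G/A), 34 (C/A), 35 (A/C), 36 (T/C), 37 (C/T).
There are 10 differences over 38 sites, so p = 10/38 = 0.2632.

0.2632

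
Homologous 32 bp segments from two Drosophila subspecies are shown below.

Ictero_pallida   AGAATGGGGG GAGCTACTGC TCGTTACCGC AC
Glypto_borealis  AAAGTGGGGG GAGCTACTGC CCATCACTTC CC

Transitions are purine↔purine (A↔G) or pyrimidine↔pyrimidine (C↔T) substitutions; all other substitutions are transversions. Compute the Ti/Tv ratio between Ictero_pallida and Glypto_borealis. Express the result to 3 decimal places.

Differing sites — 2:G/A (Ti); 4:A/G (Ti); 21:T/C (Ti); 23:G/A (Ti); 25:T/C (Ti); 28:C/T (Ti); 29:G/T (Tv); 31:A/C (Tv).
Of the 8 differences, 6 transitions and 2 transversions, so Ti/Tv = 6/2 = 3.000.

3.000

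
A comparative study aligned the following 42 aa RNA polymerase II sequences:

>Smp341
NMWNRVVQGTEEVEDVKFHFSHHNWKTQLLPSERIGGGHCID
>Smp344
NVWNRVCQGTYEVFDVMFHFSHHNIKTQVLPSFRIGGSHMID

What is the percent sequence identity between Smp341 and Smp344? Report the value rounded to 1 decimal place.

The sequences differ at positions 2 (M/V), 7 (V/C), 11 (E/Y), 14 (E/F), 17 (K/M), 25 (W/I), 29 (L/V), 33 (E/F), 38 (G/S), 40 (C/M).
32 of the 42 sites match, so the percent identity is 32/42 × 100 = 76.2%.

76.2%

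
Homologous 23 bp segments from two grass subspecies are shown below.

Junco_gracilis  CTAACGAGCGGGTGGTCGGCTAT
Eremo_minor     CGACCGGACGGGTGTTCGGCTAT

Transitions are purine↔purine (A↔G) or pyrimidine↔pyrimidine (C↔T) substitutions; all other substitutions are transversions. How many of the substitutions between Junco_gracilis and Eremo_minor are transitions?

Mismatches occur at site 2 (T/G, transversion), site 4 (A/C, transversion), site 7 (A/G, transition), site 8 (G/A, transition), site 15 (G/T, transversion).
Of the 5 differences, 2 transitions and 3 transversions, so the answer is 2.

2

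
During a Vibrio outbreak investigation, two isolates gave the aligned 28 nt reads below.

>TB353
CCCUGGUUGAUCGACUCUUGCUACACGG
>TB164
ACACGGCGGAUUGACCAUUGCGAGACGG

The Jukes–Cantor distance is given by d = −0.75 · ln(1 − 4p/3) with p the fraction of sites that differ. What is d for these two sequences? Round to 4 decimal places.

Mismatches occur at site 1 (C→A), site 3 (C→A), site 4 (U→C), site 7 (U→C), site 8 (U→G), site 12 (C→U), site 16 (U→C), site 17 (C→A), site 22 (U→G), site 24 (C→G).
p = 10/28 = 0.357143.
d = −0.75 · ln(1 − (4/3)·0.357143) = −0.75 · ln(0.523809) = −0.75 · (-0.646628) = 0.4850.

0.4850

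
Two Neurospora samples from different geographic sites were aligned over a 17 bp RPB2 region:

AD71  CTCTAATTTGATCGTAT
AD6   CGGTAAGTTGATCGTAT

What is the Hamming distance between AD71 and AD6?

3

The sequences differ at positions 2 (T/G), 3 (C/G), 7 (T/G).
That gives 3 mismatches out of 17 aligned sites, so the Hamming distance is 3.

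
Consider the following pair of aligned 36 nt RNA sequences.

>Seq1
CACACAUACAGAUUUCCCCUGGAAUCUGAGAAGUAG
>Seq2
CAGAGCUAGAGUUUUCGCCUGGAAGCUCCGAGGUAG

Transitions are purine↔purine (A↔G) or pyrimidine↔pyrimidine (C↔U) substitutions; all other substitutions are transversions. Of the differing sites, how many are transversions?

9

Mismatches occur at site 3 (C/G, transversion), site 5 (C/G, transversion), site 6 (A/C, transversion), site 9 (C/G, transversion), site 12 (A/U, transversion), site 17 (C/G, transversion), site 25 (U/G, transversion), site 28 (G/C, transversion), site 29 (A/C, transversion), site 32 (A/G, transition).
Of the 10 differences, 1 transition and 9 transversions, so the answer is 9.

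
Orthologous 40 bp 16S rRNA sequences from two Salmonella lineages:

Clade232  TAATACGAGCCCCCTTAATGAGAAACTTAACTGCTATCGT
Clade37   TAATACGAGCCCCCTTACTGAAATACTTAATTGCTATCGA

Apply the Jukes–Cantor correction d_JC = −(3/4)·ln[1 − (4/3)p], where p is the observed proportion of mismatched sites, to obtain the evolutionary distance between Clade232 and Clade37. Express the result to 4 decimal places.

Mismatches occur at site 18 (A↔C), site 22 (G↔A), site 24 (A↔T), site 31 (C↔T), site 40 (T↔A).
p = 5/40 = 0.125000.
d = −0.75 · ln(1 − (4/3)·0.125000) = −0.75 · ln(0.833333) = −0.75 · (-0.182322) = 0.1367.

0.1367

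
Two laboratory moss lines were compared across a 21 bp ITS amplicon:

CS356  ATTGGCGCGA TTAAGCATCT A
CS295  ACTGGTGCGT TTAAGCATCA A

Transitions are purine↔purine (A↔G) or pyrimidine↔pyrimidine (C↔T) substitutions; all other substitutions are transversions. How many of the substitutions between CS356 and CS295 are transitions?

2

The sequences differ at positions 2 (T/C, transition), 6 (C/T, transition), 10 (A/T, transversion), 20 (T/A, transversion).
Of the 4 differences, 2 transitions and 2 transversions, so the answer is 2.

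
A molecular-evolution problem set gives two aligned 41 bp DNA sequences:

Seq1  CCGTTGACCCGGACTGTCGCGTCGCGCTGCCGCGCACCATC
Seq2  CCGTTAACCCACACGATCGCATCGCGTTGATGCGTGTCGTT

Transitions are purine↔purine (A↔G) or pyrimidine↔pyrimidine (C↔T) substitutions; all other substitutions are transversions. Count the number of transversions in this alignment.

Differing sites — 6:G/A (Ti); 11:G/A (Ti); 12:G/C (Tv); 15:T/G (Tv); 16:G/A (Ti); 21:G/A (Ti); 27:C/T (Ti); 30:C/A (Tv); 31:C/T (Ti); 35:C/T (Ti); 36:A/G (Ti); 37:C/T (Ti); 39:A/G (Ti); 41:C/T (Ti).
Of the 14 differences, 11 transitions and 3 transversions, so the answer is 3.

3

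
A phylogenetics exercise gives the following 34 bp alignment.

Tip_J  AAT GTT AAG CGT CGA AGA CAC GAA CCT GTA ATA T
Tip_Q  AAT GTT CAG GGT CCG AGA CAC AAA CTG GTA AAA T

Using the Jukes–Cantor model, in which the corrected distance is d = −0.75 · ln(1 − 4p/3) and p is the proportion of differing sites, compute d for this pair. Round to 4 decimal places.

0.2824

The sequences differ at positions 7 (A/C), 10 (C/G), 14 (G/C), 15 (A/G), 22 (G/A), 26 (C/T), 27 (T/G), 32 (T/A).
p = 8/34 = 0.235294.
d = −0.75 · ln(1 − (4/3)·0.235294) = −0.75 · ln(0.686275) = −0.75 · (-0.376477) = 0.2824.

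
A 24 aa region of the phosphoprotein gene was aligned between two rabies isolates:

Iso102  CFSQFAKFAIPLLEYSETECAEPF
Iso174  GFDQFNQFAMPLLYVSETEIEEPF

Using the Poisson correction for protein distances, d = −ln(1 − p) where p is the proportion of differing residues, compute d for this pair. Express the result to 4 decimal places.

Differing sites — 1:C/G; 3:S/D; 6:A/N; 7:K/Q; 10:I/M; 14:E/Y; 15:Y/V; 20:C/I; 21:A/E.
p = 9/24 = 0.375000.
d = −ln(1 − 0.375000) = −ln(0.625000) = 0.4700.

0.4700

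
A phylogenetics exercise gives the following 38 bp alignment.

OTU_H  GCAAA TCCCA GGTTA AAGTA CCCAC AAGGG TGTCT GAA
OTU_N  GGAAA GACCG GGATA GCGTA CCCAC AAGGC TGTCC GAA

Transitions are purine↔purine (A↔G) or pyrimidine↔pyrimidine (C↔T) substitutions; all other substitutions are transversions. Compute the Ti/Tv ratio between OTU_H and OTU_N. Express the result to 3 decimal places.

Mismatches occur at site 2 (C→G, transversion), site 6 (T→G, transversion), site 7 (C→A, transversion), site 10 (A→G, transition), site 13 (T→A, transversion), site 16 (A→G, transition), site 17 (A→C, transversion), site 30 (G→C, transversion), site 35 (T→C, transition).
Of the 9 differences, 3 transitions and 6 transversions, so Ti/Tv = 3/6 = 0.500.

0.500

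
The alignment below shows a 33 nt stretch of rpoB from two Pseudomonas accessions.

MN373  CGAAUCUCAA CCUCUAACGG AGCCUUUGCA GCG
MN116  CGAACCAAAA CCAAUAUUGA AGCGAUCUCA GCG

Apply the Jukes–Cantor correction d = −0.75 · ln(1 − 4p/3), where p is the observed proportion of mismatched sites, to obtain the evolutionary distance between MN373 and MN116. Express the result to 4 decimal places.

Mismatches occur at site 5 (U→C), site 7 (U→A), site 8 (C→A), site 13 (U→A), site 14 (C→A), site 17 (A→U), site 18 (C→U), site 20 (G→A), site 24 (C→G), site 25 (U→A), site 27 (U→C), site 28 (G→U).
p = 12/33 = 0.363636.
d = −0.75 · ln(1 − (4/3)·0.363636) = −0.75 · ln(0.515152) = −0.75 · (-0.663293) = 0.4975.

0.4975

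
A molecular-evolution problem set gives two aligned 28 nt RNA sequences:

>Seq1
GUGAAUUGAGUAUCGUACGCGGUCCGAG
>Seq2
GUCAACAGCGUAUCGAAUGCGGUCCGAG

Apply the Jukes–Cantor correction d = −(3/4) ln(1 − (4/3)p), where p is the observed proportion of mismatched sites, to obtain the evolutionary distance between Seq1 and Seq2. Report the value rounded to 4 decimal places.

The sequences differ at positions 3 (G/C), 6 (U/C), 7 (U/A), 9 (A/C), 16 (U/A), 18 (C/U).
p = 6/28 = 0.214286.
d = −0.75 · ln(1 − (4/3)·0.214286) = −0.75 · ln(0.714285) = −0.75 · (-0.336473) = 0.2524.

0.2524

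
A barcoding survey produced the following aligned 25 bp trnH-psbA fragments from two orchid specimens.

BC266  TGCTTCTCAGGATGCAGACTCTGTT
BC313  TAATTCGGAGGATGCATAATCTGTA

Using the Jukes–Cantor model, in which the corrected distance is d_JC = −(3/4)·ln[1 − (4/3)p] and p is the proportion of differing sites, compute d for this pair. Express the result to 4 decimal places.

0.3505

Differing sites — 2:G/A; 3:C/A; 7:T/G; 8:C/G; 17:G/T; 19:C/A; 25:T/A.
p = 7/25 = 0.280000.
d = −0.75 · ln(1 − (4/3)·0.280000) = −0.75 · ln(0.626667) = −0.75 · (-0.467340) = 0.3505.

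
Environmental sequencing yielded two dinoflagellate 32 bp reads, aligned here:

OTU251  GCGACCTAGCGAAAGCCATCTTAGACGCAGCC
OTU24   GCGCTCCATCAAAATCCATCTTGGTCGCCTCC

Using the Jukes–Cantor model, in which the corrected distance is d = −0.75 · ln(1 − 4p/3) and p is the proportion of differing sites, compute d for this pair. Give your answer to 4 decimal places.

0.4042

Mismatches occur at site 4 (A↔C), site 5 (C↔T), site 7 (T↔C), site 9 (G↔T), site 11 (G↔A), site 15 (G↔T), site 23 (A↔G), site 25 (A↔T), site 29 (A↔C), site 30 (G↔T).
p = 10/32 = 0.312500.
d = −0.75 · ln(1 − (4/3)·0.312500) = −0.75 · ln(0.583333) = −0.75 · (-0.538997) = 0.4042.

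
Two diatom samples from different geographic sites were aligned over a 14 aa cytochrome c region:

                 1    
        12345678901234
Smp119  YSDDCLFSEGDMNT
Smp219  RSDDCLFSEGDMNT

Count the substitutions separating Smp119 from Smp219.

A single mismatch occurs at site 1 (Y→R).
That gives 1 mismatch out of 14 aligned sites, so the Hamming distance is 1.

1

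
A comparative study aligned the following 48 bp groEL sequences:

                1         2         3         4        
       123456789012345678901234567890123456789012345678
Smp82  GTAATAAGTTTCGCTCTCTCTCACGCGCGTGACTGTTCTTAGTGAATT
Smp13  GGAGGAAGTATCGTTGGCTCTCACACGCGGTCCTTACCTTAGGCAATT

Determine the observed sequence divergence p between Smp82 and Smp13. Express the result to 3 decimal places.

The sequences differ at positions 2 (T/G), 4 (A/G), 5 (T/G), 10 (T/A), 14 (C/T), 16 (C/G), 17 (T/G), 25 (G/A), 30 (T/G), 31 (G/T), 32 (A/C), 35 (G/T), 36 (T/A), 37 (T/C), 43 (T/G), 44 (G/C).
There are 16 differences over 48 sites, so p = 16/48 = 0.333.

0.333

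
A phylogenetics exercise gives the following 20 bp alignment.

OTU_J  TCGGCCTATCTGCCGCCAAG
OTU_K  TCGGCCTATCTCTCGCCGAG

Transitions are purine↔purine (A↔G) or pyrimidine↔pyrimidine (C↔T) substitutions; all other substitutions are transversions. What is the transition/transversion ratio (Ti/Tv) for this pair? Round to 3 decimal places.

2.000

Mismatches occur at site 12 (G/C, transversion), site 13 (C/T, transition), site 18 (A/G, transition).
Of the 3 differences, 2 transitions and 1 transversion, so Ti/Tv = 2/1 = 2.000.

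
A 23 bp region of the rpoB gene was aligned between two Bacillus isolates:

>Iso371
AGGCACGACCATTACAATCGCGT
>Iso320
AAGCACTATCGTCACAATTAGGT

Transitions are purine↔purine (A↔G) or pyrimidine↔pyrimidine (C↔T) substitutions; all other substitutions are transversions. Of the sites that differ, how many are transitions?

6

Differing sites — 2:G/A (Ti); 7:G/T (Tv); 9:C/T (Ti); 11:A/G (Ti); 13:T/C (Ti); 19:C/T (Ti); 20:G/A (Ti); 21:C/G (Tv).
Of the 8 differences, 6 transitions and 2 transversions, so the answer is 6.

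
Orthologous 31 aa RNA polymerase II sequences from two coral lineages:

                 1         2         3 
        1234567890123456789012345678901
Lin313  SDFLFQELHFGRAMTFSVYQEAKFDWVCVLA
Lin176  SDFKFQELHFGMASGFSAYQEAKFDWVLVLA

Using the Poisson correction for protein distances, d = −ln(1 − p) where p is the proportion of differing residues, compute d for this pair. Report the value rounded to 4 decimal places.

0.2151

The sequences differ at positions 4 (L/K), 12 (R/M), 14 (M/S), 15 (T/G), 18 (V/A), 28 (C/L).
p = 6/31 = 0.193548.
d = −ln(1 − 0.193548) = −ln(0.806452) = 0.2151.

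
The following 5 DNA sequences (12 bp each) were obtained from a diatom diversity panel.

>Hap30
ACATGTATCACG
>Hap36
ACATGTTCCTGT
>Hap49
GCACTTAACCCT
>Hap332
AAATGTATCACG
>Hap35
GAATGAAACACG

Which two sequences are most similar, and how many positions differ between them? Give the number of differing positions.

1

Pairwise Hamming distances:
  Hap30 vs Hap36: 5
  Hap30 vs Hap49: 6
  Hap30 vs Hap332: 1
  Hap30 vs Hap35: 4
  Hap36 vs Hap49: 7
  Hap36 vs Hap332: 6
  Hap36 vs Hap35: 8
  Hap49 vs Hap332: 7
  Hap49 vs Hap35: 6
  Hap332 vs Hap35: 3
The smallest is 1, between Hap30 and Hap332.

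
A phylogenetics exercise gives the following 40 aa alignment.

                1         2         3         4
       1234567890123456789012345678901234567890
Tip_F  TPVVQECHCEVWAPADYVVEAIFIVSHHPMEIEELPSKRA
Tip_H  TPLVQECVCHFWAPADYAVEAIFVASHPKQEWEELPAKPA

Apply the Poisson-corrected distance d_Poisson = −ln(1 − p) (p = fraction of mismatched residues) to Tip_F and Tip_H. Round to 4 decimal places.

The sequences differ at positions 3 (V/L), 8 (H/V), 10 (E/H), 11 (V/F), 18 (V/A), 24 (I/V), 25 (V/A), 28 (H/P), 29 (P/K), 30 (M/Q), 32 (I/W), 37 (S/A), 39 (R/P).
p = 13/40 = 0.325000.
d = −ln(1 − 0.325000) = −ln(0.675000) = 0.3930.

0.3930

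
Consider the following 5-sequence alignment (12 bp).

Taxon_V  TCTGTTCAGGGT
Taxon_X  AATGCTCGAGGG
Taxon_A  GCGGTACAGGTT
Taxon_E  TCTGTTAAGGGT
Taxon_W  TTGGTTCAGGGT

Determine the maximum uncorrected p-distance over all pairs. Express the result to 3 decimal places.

Pairwise Hamming distances:
  Taxon_V vs Taxon_X: 6
  Taxon_V vs Taxon_A: 4
  Taxon_V vs Taxon_E: 1
  Taxon_V vs Taxon_W: 2
  Taxon_X vs Taxon_A: 9
  Taxon_X vs Taxon_E: 7
  Taxon_X vs Taxon_W: 7
  Taxon_A vs Taxon_E: 5
  Taxon_A vs Taxon_W: 4
  Taxon_E vs Taxon_W: 3
The largest is 9 mismatches, between Taxon_X and Taxon_A; p = 9/12 = 0.750.

0.750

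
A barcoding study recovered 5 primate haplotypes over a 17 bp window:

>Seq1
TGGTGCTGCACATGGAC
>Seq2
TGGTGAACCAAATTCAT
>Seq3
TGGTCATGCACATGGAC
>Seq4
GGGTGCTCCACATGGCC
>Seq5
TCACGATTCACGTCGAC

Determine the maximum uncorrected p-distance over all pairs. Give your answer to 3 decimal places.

Pairwise Hamming distances:
  Seq1 vs Seq2: 7
  Seq1 vs Seq3: 2
  Seq1 vs Seq4: 3
  Seq1 vs Seq5: 7
  Seq2 vs Seq3: 7
  Seq2 vs Seq4: 8
  Seq2 vs Seq5: 10
  Seq3 vs Seq4: 5
  Seq3 vs Seq5: 7
  Seq4 vs Seq5: 9
The largest is 10 mismatches, between Seq2 and Seq5; p = 10/17 = 0.588.

0.588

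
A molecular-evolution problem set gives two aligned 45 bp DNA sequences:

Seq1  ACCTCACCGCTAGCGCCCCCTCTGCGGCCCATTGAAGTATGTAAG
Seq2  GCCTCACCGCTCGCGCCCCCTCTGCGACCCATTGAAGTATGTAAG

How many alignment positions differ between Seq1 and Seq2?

3

Differing sites — 1:A/G; 12:A/C; 27:G/A.
That gives 3 mismatches out of 45 aligned sites, so the Hamming distance is 3.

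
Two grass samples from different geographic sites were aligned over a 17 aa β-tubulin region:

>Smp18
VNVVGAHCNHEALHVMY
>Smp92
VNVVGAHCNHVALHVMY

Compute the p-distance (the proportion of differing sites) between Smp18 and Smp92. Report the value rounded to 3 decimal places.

0.059

Differing sites — 11:E/V.
There are 1 differences over 17 sites, so p = 1/17 = 0.059.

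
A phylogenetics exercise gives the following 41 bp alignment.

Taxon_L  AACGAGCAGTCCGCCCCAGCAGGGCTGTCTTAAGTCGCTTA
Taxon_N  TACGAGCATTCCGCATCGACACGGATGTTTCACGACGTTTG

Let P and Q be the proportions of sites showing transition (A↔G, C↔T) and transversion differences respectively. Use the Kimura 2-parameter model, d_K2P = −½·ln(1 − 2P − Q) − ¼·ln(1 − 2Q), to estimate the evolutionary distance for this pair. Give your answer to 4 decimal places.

The sequences differ at positions 1 (A/T, transversion), 9 (G/T, transversion), 15 (C/A, transversion), 16 (C/T, transition), 18 (A/G, transition), 19 (G/A, transition), 22 (G/C, transversion), 25 (C/A, transversion), 29 (C/T, transition), 31 (T/C, transition), 33 (A/C, transversion), 35 (T/A, transversion), 38 (C/T, transition), 41 (A/G, transition).
Of the 14 differences, 7 transitions and 7 transversions over 41 sites: P = 7/41 = 0.170732, Q = 7/41 = 0.170732.
d = −0.5·ln(0.487804) − 0.25·ln(0.658536) = −0.5·(-0.717842) − 0.25·(-0.417736) = 0.4634.

0.4634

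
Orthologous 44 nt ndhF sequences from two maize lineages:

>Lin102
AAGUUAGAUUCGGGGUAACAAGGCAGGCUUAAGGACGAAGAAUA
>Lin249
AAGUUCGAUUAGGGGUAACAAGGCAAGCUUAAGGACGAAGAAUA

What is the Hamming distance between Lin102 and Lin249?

3

The sequences differ at positions 6 (A/C), 11 (C/A), 26 (G/A).
That gives 3 mismatches out of 44 aligned sites, so the Hamming distance is 3.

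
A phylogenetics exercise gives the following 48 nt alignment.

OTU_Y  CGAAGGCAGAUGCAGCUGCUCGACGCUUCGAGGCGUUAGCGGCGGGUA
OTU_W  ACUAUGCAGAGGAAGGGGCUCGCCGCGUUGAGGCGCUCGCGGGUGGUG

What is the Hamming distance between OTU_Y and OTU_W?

16

Mismatches occur at site 1 (C→A), site 2 (G→C), site 3 (A→U), site 5 (G→U), site 11 (U→G), site 13 (C→A), site 16 (C→G), site 17 (U→G), site 23 (A→C), site 27 (U→G), site 29 (C→U), site 36 (U→C), site 38 (A→C), site 43 (C→G), site 44 (G→U), site 48 (A→G).
That gives 16 mismatches out of 48 aligned sites, so the Hamming distance is 16.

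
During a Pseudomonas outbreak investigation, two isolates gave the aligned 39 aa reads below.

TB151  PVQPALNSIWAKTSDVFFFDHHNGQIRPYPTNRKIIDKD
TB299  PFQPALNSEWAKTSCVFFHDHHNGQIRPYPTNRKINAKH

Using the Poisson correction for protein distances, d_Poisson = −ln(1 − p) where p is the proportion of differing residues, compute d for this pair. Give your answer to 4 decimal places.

The sequences differ at positions 2 (V/F), 9 (I/E), 15 (D/C), 19 (F/H), 36 (I/N), 37 (D/A), 39 (D/H).
p = 7/39 = 0.179487.
d = −ln(1 − 0.179487) = −ln(0.820513) = 0.1978.

0.1978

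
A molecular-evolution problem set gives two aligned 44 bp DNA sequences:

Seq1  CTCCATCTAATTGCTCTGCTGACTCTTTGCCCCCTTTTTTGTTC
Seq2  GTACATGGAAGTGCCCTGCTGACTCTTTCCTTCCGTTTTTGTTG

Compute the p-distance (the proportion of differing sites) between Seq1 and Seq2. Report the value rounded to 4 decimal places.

0.2500

The sequences differ at positions 1 (C/G), 3 (C/A), 7 (C/G), 8 (T/G), 11 (T/G), 15 (T/C), 29 (G/C), 31 (C/T), 32 (C/T), 35 (T/G), 44 (C/G).
There are 11 differences over 44 sites, so p = 11/44 = 0.2500.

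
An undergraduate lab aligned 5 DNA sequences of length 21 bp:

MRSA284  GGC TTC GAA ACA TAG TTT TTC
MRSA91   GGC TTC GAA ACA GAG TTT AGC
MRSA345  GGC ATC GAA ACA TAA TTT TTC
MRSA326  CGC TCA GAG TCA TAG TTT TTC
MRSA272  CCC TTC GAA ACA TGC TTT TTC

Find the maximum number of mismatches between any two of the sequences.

Pairwise Hamming distances:
  MRSA284 vs MRSA91: 3
  MRSA284 vs MRSA345: 2
  MRSA284 vs MRSA326: 5
  MRSA284 vs MRSA272: 4
  MRSA91 vs MRSA345: 5
  MRSA91 vs MRSA326: 8
  MRSA91 vs MRSA272: 7
  MRSA345 vs MRSA326: 7
  MRSA345 vs MRSA272: 5
  MRSA326 vs MRSA272: 7
The largest is 8, between MRSA91 and MRSA326.

8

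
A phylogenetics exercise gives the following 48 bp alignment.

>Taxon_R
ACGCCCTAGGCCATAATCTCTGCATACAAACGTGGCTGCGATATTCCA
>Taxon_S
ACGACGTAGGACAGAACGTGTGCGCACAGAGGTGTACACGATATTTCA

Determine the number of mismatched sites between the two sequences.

The sequences differ at positions 4 (C/A), 6 (C/G), 11 (C/A), 14 (T/G), 17 (T/C), 18 (C/G), 20 (C/G), 24 (A/G), 25 (T/C), 29 (A/G), 31 (C/G), 35 (G/T), 36 (C/A), 37 (T/C), 38 (G/A), 46 (C/T).
That gives 16 mismatches out of 48 aligned sites, so the Hamming distance is 16.

16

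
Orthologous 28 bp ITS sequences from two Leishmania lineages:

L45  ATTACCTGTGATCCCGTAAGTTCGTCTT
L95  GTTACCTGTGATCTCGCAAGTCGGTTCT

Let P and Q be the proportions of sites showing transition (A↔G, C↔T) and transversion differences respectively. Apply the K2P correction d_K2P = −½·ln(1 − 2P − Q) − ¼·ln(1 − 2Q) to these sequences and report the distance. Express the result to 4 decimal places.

The sequences differ at positions 1 (A/G, transition), 14 (C/T, transition), 17 (T/C, transition), 22 (T/C, transition), 23 (C/G, transversion), 26 (C/T, transition), 27 (T/C, transition).
Of the 7 differences, 6 transitions and 1 transversion over 28 sites: P = 6/28 = 0.214286, Q = 1/28 = 0.035714.
d = −0.5·ln(0.535714) − 0.25·ln(0.928572) = −0.5·(-0.624155) − 0.25·(-0.074107) = 0.3306.

0.3306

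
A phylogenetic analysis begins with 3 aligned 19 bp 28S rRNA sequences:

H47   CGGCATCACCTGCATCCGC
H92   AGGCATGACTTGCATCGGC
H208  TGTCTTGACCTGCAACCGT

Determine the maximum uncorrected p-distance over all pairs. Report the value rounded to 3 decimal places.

0.368

Pairwise Hamming distances:
  H47 vs H92: 4
  H47 vs H208: 6
  H92 vs H208: 7
The largest is 7 mismatches, between H92 and H208; p = 7/19 = 0.368.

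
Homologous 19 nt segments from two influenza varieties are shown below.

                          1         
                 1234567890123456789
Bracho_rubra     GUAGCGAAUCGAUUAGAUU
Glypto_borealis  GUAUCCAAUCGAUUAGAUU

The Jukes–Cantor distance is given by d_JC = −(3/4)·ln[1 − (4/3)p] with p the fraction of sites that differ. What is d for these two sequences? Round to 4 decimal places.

0.1134

Differing sites — 4:G/U; 6:G/C.
p = 2/19 = 0.105263.
d = −0.75 · ln(1 − (4/3)·0.105263) = −0.75 · ln(0.859649) = −0.75 · (-0.151231) = 0.1134.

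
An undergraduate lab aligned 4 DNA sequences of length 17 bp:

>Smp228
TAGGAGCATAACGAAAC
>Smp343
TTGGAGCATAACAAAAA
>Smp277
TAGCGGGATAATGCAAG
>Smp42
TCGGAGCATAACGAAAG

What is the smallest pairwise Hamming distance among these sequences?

2

Pairwise Hamming distances:
  Smp228 vs Smp343: 3
  Smp228 vs Smp277: 6
  Smp228 vs Smp42: 2
  Smp343 vs Smp277: 8
  Smp343 vs Smp42: 3
  Smp277 vs Smp42: 6
The smallest is 2, between Smp228 and Smp42.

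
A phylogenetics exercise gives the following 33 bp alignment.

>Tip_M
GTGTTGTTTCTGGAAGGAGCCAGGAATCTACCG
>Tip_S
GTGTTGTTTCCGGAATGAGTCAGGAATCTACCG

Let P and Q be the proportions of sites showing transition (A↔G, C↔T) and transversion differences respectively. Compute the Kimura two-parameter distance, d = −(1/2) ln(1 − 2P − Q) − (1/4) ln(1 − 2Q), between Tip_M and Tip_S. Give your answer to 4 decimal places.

Differing sites — 11:T/C (Ti); 16:G/T (Tv); 20:C/T (Ti).
Of the 3 differences, 2 transitions and 1 transversion over 33 sites: P = 2/33 = 0.060606, Q = 1/33 = 0.030303.
d = −0.5·ln(0.848485) − 0.25·ln(0.939394) = −0.5·(-0.164303) − 0.25·(-0.062520) = 0.0978.

0.0978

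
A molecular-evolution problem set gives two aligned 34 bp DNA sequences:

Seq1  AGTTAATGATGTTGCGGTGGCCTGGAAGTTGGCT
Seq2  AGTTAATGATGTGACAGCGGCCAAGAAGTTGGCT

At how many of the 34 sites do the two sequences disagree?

The sequences differ at positions 13 (T/G), 14 (G/A), 16 (G/A), 18 (T/C), 23 (T/A), 24 (G/A).
That gives 6 mismatches out of 34 aligned sites, so the Hamming distance is 6.

6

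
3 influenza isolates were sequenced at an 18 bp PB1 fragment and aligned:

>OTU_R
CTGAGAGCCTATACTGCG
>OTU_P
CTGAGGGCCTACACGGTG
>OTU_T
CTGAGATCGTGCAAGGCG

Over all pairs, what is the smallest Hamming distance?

Pairwise Hamming distances:
  OTU_R vs OTU_P: 4
  OTU_R vs OTU_T: 6
  OTU_P vs OTU_T: 6
The smallest is 4, between OTU_R and OTU_P.

4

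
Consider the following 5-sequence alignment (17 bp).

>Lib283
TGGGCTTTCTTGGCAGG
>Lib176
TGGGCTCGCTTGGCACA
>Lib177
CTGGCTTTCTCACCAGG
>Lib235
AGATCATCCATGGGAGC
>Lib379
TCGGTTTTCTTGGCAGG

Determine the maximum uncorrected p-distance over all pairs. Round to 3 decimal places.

0.706

Pairwise Hamming distances:
  Lib283 vs Lib176: 4
  Lib283 vs Lib177: 5
  Lib283 vs Lib235: 8
  Lib283 vs Lib379: 2
  Lib176 vs Lib177: 9
  Lib176 vs Lib235: 10
  Lib176 vs Lib379: 6
  Lib177 vs Lib235: 12
  Lib177 vs Lib379: 6
  Lib235 vs Lib379: 10
The largest is 12 mismatches, between Lib177 and Lib235; p = 12/17 = 0.706.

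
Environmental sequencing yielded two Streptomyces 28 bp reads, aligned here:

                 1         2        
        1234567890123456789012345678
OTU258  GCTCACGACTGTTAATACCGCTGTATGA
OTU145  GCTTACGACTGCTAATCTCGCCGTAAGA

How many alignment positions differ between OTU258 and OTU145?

6

Differing sites — 4:C/T; 12:T/C; 17:A/C; 18:C/T; 22:T/C; 26:T/A.
That gives 6 mismatches out of 28 aligned sites, so the Hamming distance is 6.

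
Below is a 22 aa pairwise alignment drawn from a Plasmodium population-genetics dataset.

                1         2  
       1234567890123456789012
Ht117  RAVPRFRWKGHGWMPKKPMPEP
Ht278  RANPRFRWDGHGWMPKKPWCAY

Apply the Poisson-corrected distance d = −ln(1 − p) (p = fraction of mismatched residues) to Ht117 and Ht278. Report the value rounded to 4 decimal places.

The sequences differ at positions 3 (V/N), 9 (K/D), 19 (M/W), 20 (P/C), 21 (E/A), 22 (P/Y).
p = 6/22 = 0.272727.
d = −ln(1 − 0.272727) = −ln(0.727273) = 0.3185.

0.3185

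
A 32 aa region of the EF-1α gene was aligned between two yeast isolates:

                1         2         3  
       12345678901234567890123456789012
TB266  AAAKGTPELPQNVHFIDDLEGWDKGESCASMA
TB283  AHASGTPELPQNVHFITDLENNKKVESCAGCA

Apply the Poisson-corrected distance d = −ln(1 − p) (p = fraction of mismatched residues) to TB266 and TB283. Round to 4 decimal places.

0.3302

Differing sites — 2:A/H; 4:K/S; 17:D/T; 21:G/N; 22:W/N; 23:D/K; 25:G/V; 30:S/G; 31:M/C.
p = 9/32 = 0.281250.
d = −ln(1 − 0.281250) = −ln(0.718750) = 0.3302.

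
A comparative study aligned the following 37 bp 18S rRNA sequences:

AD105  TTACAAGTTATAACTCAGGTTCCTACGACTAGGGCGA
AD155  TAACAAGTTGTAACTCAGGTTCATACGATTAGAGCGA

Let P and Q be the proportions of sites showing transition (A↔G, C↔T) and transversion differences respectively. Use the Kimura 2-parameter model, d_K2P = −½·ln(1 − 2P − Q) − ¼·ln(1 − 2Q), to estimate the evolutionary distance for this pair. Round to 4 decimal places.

0.1504

The sequences differ at positions 2 (T/A, transversion), 10 (A/G, transition), 23 (C/A, transversion), 29 (C/T, transition), 33 (G/A, transition).
Of the 5 differences, 3 transitions and 2 transversions over 37 sites: P = 3/37 = 0.081081, Q = 2/37 = 0.054054.
d = −0.5·ln(0.783784) − 0.25·ln(0.891892) = −0.5·(-0.243622) − 0.25·(-0.114410) = 0.1504.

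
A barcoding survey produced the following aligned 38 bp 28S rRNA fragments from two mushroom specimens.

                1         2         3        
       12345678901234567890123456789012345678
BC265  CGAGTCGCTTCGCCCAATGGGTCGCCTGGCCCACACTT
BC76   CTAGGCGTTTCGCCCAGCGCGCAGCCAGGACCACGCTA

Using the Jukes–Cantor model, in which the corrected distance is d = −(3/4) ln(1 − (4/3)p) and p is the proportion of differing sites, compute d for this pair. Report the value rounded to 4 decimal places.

The sequences differ at positions 2 (G/T), 5 (T/G), 8 (C/T), 17 (A/G), 18 (T/C), 20 (G/C), 22 (T/C), 23 (C/A), 27 (T/A), 30 (C/A), 35 (A/G), 38 (T/A).
p = 12/38 = 0.315789.
d = −0.75 · ln(1 − (4/3)·0.315789) = −0.75 · ln(0.578948) = −0.75 · (-0.546543) = 0.4099.

0.4099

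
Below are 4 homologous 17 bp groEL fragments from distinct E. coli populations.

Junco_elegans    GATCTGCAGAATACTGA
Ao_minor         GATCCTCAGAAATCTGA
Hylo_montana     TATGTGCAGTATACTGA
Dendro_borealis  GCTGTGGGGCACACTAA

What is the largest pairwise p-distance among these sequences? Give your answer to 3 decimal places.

Pairwise Hamming distances:
  Junco_elegans vs Ao_minor: 4
  Junco_elegans vs Hylo_montana: 3
  Junco_elegans vs Dendro_borealis: 7
  Ao_minor vs Hylo_montana: 7
  Ao_minor vs Dendro_borealis: 10
  Hylo_montana vs Dendro_borealis: 7
The largest is 10 mismatches, between Ao_minor and Dendro_borealis; p = 10/17 = 0.588.

0.588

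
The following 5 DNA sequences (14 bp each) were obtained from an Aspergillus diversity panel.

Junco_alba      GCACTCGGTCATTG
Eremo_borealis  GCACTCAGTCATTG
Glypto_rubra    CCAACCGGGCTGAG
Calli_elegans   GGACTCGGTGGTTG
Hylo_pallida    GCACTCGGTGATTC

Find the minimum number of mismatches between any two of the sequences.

1

Pairwise Hamming distances:
  Junco_alba vs Eremo_borealis: 1
  Junco_alba vs Glypto_rubra: 7
  Junco_alba vs Calli_elegans: 3
  Junco_alba vs Hylo_pallida: 2
  Eremo_borealis vs Glypto_rubra: 8
  Eremo_borealis vs Calli_elegans: 4
  Eremo_borealis vs Hylo_pallida: 3
  Glypto_rubra vs Calli_elegans: 9
  Glypto_rubra vs Hylo_pallida: 9
  Calli_elegans vs Hylo_pallida: 3
The smallest is 1, between Junco_alba and Eremo_borealis.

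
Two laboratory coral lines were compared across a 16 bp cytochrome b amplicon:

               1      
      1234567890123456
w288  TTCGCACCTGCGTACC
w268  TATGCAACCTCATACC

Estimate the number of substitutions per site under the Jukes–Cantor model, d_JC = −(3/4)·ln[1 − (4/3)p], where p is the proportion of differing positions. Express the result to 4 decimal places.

Mismatches occur at site 2 (T/A), site 3 (C/T), site 7 (C/A), site 9 (T/C), site 10 (G/T), site 12 (G/A).
p = 6/16 = 0.375000.
d = −0.75 · ln(1 − (4/3)·0.375000) = −0.75 · ln(0.500000) = −0.75 · (-0.693147) = 0.5199.

0.5199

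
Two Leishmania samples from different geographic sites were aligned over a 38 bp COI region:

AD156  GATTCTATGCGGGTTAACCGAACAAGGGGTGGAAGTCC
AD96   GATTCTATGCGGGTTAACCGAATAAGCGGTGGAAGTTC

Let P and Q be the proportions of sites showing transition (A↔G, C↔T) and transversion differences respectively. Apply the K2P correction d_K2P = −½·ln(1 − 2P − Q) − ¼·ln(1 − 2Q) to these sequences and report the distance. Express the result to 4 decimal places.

Differing sites — 23:C/T (Ti); 27:G/C (Tv); 37:C/T (Ti).
Of the 3 differences, 2 transitions and 1 transversion over 38 sites: P = 2/38 = 0.052632, Q = 1/38 = 0.026316.
d = −0.5·ln(0.868420) − 0.25·ln(0.947368) = −0.5·(-0.141080) − 0.25·(-0.054068) = 0.0841.

0.0841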